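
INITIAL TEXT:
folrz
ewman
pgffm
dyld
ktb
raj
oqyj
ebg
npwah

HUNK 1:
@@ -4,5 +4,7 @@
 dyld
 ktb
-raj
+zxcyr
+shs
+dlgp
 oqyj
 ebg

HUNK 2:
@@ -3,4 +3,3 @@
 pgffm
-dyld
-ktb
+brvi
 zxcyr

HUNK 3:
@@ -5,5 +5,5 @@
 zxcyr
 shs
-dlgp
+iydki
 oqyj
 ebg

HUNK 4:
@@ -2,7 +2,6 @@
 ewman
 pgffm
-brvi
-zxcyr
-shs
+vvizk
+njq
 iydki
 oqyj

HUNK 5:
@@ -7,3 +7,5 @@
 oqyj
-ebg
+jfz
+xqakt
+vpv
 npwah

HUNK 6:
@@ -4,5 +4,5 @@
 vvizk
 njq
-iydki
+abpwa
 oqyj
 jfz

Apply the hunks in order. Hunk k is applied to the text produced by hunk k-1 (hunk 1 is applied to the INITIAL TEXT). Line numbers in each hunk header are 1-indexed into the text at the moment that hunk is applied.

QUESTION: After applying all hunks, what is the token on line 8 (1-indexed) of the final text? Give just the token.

Hunk 1: at line 4 remove [raj] add [zxcyr,shs,dlgp] -> 11 lines: folrz ewman pgffm dyld ktb zxcyr shs dlgp oqyj ebg npwah
Hunk 2: at line 3 remove [dyld,ktb] add [brvi] -> 10 lines: folrz ewman pgffm brvi zxcyr shs dlgp oqyj ebg npwah
Hunk 3: at line 5 remove [dlgp] add [iydki] -> 10 lines: folrz ewman pgffm brvi zxcyr shs iydki oqyj ebg npwah
Hunk 4: at line 2 remove [brvi,zxcyr,shs] add [vvizk,njq] -> 9 lines: folrz ewman pgffm vvizk njq iydki oqyj ebg npwah
Hunk 5: at line 7 remove [ebg] add [jfz,xqakt,vpv] -> 11 lines: folrz ewman pgffm vvizk njq iydki oqyj jfz xqakt vpv npwah
Hunk 6: at line 4 remove [iydki] add [abpwa] -> 11 lines: folrz ewman pgffm vvizk njq abpwa oqyj jfz xqakt vpv npwah
Final line 8: jfz

Answer: jfz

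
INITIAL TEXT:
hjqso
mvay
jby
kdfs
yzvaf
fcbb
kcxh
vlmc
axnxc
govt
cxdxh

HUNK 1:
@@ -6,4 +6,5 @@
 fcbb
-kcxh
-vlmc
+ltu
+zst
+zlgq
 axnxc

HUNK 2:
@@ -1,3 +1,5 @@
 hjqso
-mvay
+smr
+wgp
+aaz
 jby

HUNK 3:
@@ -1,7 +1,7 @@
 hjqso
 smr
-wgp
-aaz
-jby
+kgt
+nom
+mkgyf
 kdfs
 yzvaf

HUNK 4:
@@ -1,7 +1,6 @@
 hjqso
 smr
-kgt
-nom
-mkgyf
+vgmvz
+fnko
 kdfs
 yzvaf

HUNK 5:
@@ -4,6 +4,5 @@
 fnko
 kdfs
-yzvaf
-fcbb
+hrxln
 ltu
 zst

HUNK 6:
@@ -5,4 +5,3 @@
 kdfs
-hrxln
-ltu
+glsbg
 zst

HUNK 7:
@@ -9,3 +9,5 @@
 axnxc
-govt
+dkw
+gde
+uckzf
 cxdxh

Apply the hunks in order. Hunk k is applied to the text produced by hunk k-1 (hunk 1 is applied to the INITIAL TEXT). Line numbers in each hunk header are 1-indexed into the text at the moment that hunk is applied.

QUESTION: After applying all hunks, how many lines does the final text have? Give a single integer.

Answer: 13

Derivation:
Hunk 1: at line 6 remove [kcxh,vlmc] add [ltu,zst,zlgq] -> 12 lines: hjqso mvay jby kdfs yzvaf fcbb ltu zst zlgq axnxc govt cxdxh
Hunk 2: at line 1 remove [mvay] add [smr,wgp,aaz] -> 14 lines: hjqso smr wgp aaz jby kdfs yzvaf fcbb ltu zst zlgq axnxc govt cxdxh
Hunk 3: at line 1 remove [wgp,aaz,jby] add [kgt,nom,mkgyf] -> 14 lines: hjqso smr kgt nom mkgyf kdfs yzvaf fcbb ltu zst zlgq axnxc govt cxdxh
Hunk 4: at line 1 remove [kgt,nom,mkgyf] add [vgmvz,fnko] -> 13 lines: hjqso smr vgmvz fnko kdfs yzvaf fcbb ltu zst zlgq axnxc govt cxdxh
Hunk 5: at line 4 remove [yzvaf,fcbb] add [hrxln] -> 12 lines: hjqso smr vgmvz fnko kdfs hrxln ltu zst zlgq axnxc govt cxdxh
Hunk 6: at line 5 remove [hrxln,ltu] add [glsbg] -> 11 lines: hjqso smr vgmvz fnko kdfs glsbg zst zlgq axnxc govt cxdxh
Hunk 7: at line 9 remove [govt] add [dkw,gde,uckzf] -> 13 lines: hjqso smr vgmvz fnko kdfs glsbg zst zlgq axnxc dkw gde uckzf cxdxh
Final line count: 13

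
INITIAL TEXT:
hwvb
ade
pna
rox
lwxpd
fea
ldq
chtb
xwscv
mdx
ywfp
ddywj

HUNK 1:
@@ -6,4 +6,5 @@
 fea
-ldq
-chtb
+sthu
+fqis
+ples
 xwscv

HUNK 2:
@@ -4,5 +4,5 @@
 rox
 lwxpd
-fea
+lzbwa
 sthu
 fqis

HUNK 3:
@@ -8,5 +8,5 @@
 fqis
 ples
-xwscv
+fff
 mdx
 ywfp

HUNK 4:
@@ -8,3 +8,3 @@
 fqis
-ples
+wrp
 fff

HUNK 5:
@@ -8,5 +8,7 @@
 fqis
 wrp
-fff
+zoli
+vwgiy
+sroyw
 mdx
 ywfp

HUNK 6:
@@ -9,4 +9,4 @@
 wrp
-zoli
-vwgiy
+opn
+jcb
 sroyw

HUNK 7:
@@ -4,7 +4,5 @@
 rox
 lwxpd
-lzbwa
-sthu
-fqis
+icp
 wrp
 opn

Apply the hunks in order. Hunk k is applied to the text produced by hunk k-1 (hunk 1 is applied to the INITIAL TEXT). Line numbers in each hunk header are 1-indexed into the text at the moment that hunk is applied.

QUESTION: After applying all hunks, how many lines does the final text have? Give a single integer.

Hunk 1: at line 6 remove [ldq,chtb] add [sthu,fqis,ples] -> 13 lines: hwvb ade pna rox lwxpd fea sthu fqis ples xwscv mdx ywfp ddywj
Hunk 2: at line 4 remove [fea] add [lzbwa] -> 13 lines: hwvb ade pna rox lwxpd lzbwa sthu fqis ples xwscv mdx ywfp ddywj
Hunk 3: at line 8 remove [xwscv] add [fff] -> 13 lines: hwvb ade pna rox lwxpd lzbwa sthu fqis ples fff mdx ywfp ddywj
Hunk 4: at line 8 remove [ples] add [wrp] -> 13 lines: hwvb ade pna rox lwxpd lzbwa sthu fqis wrp fff mdx ywfp ddywj
Hunk 5: at line 8 remove [fff] add [zoli,vwgiy,sroyw] -> 15 lines: hwvb ade pna rox lwxpd lzbwa sthu fqis wrp zoli vwgiy sroyw mdx ywfp ddywj
Hunk 6: at line 9 remove [zoli,vwgiy] add [opn,jcb] -> 15 lines: hwvb ade pna rox lwxpd lzbwa sthu fqis wrp opn jcb sroyw mdx ywfp ddywj
Hunk 7: at line 4 remove [lzbwa,sthu,fqis] add [icp] -> 13 lines: hwvb ade pna rox lwxpd icp wrp opn jcb sroyw mdx ywfp ddywj
Final line count: 13

Answer: 13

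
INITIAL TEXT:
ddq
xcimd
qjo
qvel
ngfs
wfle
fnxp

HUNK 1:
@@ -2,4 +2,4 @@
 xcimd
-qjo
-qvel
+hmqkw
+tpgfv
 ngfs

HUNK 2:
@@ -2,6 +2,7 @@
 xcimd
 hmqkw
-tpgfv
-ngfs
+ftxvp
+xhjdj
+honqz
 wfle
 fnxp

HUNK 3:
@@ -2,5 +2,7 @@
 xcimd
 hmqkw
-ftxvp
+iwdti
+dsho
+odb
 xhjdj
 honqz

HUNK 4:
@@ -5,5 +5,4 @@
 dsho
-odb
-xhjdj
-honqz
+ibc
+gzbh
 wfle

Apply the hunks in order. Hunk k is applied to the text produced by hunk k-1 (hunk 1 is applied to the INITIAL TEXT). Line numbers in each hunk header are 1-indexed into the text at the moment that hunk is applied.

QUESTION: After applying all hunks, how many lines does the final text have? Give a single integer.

Hunk 1: at line 2 remove [qjo,qvel] add [hmqkw,tpgfv] -> 7 lines: ddq xcimd hmqkw tpgfv ngfs wfle fnxp
Hunk 2: at line 2 remove [tpgfv,ngfs] add [ftxvp,xhjdj,honqz] -> 8 lines: ddq xcimd hmqkw ftxvp xhjdj honqz wfle fnxp
Hunk 3: at line 2 remove [ftxvp] add [iwdti,dsho,odb] -> 10 lines: ddq xcimd hmqkw iwdti dsho odb xhjdj honqz wfle fnxp
Hunk 4: at line 5 remove [odb,xhjdj,honqz] add [ibc,gzbh] -> 9 lines: ddq xcimd hmqkw iwdti dsho ibc gzbh wfle fnxp
Final line count: 9

Answer: 9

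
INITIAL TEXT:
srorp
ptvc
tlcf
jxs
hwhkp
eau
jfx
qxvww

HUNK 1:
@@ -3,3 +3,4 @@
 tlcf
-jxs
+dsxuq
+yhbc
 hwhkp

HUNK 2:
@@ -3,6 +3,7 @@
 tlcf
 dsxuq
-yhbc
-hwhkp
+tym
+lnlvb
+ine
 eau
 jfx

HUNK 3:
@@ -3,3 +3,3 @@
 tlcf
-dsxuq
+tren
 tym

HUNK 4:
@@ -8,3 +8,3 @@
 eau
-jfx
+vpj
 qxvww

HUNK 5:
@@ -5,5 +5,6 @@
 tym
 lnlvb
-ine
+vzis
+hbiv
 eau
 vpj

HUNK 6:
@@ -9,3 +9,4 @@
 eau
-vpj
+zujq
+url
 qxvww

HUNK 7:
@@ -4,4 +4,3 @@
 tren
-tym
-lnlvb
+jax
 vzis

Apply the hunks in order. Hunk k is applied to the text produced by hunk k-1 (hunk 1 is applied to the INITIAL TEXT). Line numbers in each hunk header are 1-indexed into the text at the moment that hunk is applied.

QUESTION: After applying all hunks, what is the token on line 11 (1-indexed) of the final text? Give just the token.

Answer: qxvww

Derivation:
Hunk 1: at line 3 remove [jxs] add [dsxuq,yhbc] -> 9 lines: srorp ptvc tlcf dsxuq yhbc hwhkp eau jfx qxvww
Hunk 2: at line 3 remove [yhbc,hwhkp] add [tym,lnlvb,ine] -> 10 lines: srorp ptvc tlcf dsxuq tym lnlvb ine eau jfx qxvww
Hunk 3: at line 3 remove [dsxuq] add [tren] -> 10 lines: srorp ptvc tlcf tren tym lnlvb ine eau jfx qxvww
Hunk 4: at line 8 remove [jfx] add [vpj] -> 10 lines: srorp ptvc tlcf tren tym lnlvb ine eau vpj qxvww
Hunk 5: at line 5 remove [ine] add [vzis,hbiv] -> 11 lines: srorp ptvc tlcf tren tym lnlvb vzis hbiv eau vpj qxvww
Hunk 6: at line 9 remove [vpj] add [zujq,url] -> 12 lines: srorp ptvc tlcf tren tym lnlvb vzis hbiv eau zujq url qxvww
Hunk 7: at line 4 remove [tym,lnlvb] add [jax] -> 11 lines: srorp ptvc tlcf tren jax vzis hbiv eau zujq url qxvww
Final line 11: qxvww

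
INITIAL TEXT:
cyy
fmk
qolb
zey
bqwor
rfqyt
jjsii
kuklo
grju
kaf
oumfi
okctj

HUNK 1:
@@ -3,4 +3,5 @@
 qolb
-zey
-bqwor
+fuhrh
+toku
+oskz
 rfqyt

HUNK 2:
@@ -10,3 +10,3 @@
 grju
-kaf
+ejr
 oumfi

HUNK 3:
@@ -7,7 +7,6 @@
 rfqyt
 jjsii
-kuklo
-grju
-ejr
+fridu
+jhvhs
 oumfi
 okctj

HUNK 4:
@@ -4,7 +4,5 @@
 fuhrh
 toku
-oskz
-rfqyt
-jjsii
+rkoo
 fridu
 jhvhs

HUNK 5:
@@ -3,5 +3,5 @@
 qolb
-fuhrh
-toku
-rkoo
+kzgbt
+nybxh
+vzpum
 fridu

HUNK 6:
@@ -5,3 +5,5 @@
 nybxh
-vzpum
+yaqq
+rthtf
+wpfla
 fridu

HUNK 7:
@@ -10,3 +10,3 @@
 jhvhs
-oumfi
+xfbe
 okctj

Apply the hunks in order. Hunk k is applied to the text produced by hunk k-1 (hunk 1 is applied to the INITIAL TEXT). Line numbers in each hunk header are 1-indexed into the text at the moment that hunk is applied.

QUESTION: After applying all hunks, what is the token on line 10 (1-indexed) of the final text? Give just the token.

Answer: jhvhs

Derivation:
Hunk 1: at line 3 remove [zey,bqwor] add [fuhrh,toku,oskz] -> 13 lines: cyy fmk qolb fuhrh toku oskz rfqyt jjsii kuklo grju kaf oumfi okctj
Hunk 2: at line 10 remove [kaf] add [ejr] -> 13 lines: cyy fmk qolb fuhrh toku oskz rfqyt jjsii kuklo grju ejr oumfi okctj
Hunk 3: at line 7 remove [kuklo,grju,ejr] add [fridu,jhvhs] -> 12 lines: cyy fmk qolb fuhrh toku oskz rfqyt jjsii fridu jhvhs oumfi okctj
Hunk 4: at line 4 remove [oskz,rfqyt,jjsii] add [rkoo] -> 10 lines: cyy fmk qolb fuhrh toku rkoo fridu jhvhs oumfi okctj
Hunk 5: at line 3 remove [fuhrh,toku,rkoo] add [kzgbt,nybxh,vzpum] -> 10 lines: cyy fmk qolb kzgbt nybxh vzpum fridu jhvhs oumfi okctj
Hunk 6: at line 5 remove [vzpum] add [yaqq,rthtf,wpfla] -> 12 lines: cyy fmk qolb kzgbt nybxh yaqq rthtf wpfla fridu jhvhs oumfi okctj
Hunk 7: at line 10 remove [oumfi] add [xfbe] -> 12 lines: cyy fmk qolb kzgbt nybxh yaqq rthtf wpfla fridu jhvhs xfbe okctj
Final line 10: jhvhs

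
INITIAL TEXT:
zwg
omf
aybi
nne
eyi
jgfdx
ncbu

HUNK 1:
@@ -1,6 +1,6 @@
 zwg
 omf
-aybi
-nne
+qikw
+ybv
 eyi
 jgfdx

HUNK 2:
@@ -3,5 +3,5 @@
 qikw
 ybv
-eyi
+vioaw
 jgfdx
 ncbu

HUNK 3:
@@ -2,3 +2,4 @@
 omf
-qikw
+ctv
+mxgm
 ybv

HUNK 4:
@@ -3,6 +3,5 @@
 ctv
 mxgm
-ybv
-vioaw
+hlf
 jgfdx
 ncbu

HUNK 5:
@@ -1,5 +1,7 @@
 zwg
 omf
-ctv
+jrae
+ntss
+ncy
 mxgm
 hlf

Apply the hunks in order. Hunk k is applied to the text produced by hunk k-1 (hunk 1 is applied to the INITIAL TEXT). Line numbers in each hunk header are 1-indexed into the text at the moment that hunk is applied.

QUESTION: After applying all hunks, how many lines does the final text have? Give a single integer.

Answer: 9

Derivation:
Hunk 1: at line 1 remove [aybi,nne] add [qikw,ybv] -> 7 lines: zwg omf qikw ybv eyi jgfdx ncbu
Hunk 2: at line 3 remove [eyi] add [vioaw] -> 7 lines: zwg omf qikw ybv vioaw jgfdx ncbu
Hunk 3: at line 2 remove [qikw] add [ctv,mxgm] -> 8 lines: zwg omf ctv mxgm ybv vioaw jgfdx ncbu
Hunk 4: at line 3 remove [ybv,vioaw] add [hlf] -> 7 lines: zwg omf ctv mxgm hlf jgfdx ncbu
Hunk 5: at line 1 remove [ctv] add [jrae,ntss,ncy] -> 9 lines: zwg omf jrae ntss ncy mxgm hlf jgfdx ncbu
Final line count: 9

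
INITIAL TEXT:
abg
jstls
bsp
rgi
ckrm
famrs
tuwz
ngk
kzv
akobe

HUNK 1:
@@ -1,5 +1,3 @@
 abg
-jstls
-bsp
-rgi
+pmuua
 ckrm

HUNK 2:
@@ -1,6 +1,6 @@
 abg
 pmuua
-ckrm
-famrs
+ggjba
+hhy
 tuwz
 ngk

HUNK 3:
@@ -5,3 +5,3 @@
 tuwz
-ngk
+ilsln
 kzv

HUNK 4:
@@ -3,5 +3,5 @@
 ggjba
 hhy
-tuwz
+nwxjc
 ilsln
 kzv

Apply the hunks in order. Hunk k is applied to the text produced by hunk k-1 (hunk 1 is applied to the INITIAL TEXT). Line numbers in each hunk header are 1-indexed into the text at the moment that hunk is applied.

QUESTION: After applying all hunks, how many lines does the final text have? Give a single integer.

Hunk 1: at line 1 remove [jstls,bsp,rgi] add [pmuua] -> 8 lines: abg pmuua ckrm famrs tuwz ngk kzv akobe
Hunk 2: at line 1 remove [ckrm,famrs] add [ggjba,hhy] -> 8 lines: abg pmuua ggjba hhy tuwz ngk kzv akobe
Hunk 3: at line 5 remove [ngk] add [ilsln] -> 8 lines: abg pmuua ggjba hhy tuwz ilsln kzv akobe
Hunk 4: at line 3 remove [tuwz] add [nwxjc] -> 8 lines: abg pmuua ggjba hhy nwxjc ilsln kzv akobe
Final line count: 8

Answer: 8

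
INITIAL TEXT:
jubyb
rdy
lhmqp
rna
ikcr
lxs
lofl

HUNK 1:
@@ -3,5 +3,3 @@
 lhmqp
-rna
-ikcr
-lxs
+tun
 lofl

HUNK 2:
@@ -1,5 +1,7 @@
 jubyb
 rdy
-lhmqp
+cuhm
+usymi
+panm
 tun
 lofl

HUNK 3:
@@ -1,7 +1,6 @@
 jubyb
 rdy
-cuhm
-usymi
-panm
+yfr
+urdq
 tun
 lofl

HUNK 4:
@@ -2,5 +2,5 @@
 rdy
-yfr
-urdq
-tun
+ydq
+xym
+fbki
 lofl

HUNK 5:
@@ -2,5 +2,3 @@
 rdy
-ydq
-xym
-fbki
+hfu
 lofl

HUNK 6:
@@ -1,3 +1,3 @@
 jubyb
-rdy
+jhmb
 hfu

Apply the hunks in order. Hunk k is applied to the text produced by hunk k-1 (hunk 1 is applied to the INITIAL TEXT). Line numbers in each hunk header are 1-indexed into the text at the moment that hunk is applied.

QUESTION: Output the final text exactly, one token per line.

Hunk 1: at line 3 remove [rna,ikcr,lxs] add [tun] -> 5 lines: jubyb rdy lhmqp tun lofl
Hunk 2: at line 1 remove [lhmqp] add [cuhm,usymi,panm] -> 7 lines: jubyb rdy cuhm usymi panm tun lofl
Hunk 3: at line 1 remove [cuhm,usymi,panm] add [yfr,urdq] -> 6 lines: jubyb rdy yfr urdq tun lofl
Hunk 4: at line 2 remove [yfr,urdq,tun] add [ydq,xym,fbki] -> 6 lines: jubyb rdy ydq xym fbki lofl
Hunk 5: at line 2 remove [ydq,xym,fbki] add [hfu] -> 4 lines: jubyb rdy hfu lofl
Hunk 6: at line 1 remove [rdy] add [jhmb] -> 4 lines: jubyb jhmb hfu lofl

Answer: jubyb
jhmb
hfu
lofl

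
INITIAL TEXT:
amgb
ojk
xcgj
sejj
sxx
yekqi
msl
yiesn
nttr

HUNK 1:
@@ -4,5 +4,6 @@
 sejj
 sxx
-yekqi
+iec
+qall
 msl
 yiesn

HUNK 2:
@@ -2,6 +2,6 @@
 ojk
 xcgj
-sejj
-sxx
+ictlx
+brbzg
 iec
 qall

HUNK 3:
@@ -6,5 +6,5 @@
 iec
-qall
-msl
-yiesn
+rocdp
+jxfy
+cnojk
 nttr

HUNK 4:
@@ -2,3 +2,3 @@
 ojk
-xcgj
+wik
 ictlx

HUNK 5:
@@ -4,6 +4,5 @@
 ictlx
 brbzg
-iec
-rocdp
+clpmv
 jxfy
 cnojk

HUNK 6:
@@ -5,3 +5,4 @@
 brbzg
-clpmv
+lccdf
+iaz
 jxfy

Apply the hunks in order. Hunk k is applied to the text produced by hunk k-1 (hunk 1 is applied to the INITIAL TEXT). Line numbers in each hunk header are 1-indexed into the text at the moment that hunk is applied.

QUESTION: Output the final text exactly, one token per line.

Answer: amgb
ojk
wik
ictlx
brbzg
lccdf
iaz
jxfy
cnojk
nttr

Derivation:
Hunk 1: at line 4 remove [yekqi] add [iec,qall] -> 10 lines: amgb ojk xcgj sejj sxx iec qall msl yiesn nttr
Hunk 2: at line 2 remove [sejj,sxx] add [ictlx,brbzg] -> 10 lines: amgb ojk xcgj ictlx brbzg iec qall msl yiesn nttr
Hunk 3: at line 6 remove [qall,msl,yiesn] add [rocdp,jxfy,cnojk] -> 10 lines: amgb ojk xcgj ictlx brbzg iec rocdp jxfy cnojk nttr
Hunk 4: at line 2 remove [xcgj] add [wik] -> 10 lines: amgb ojk wik ictlx brbzg iec rocdp jxfy cnojk nttr
Hunk 5: at line 4 remove [iec,rocdp] add [clpmv] -> 9 lines: amgb ojk wik ictlx brbzg clpmv jxfy cnojk nttr
Hunk 6: at line 5 remove [clpmv] add [lccdf,iaz] -> 10 lines: amgb ojk wik ictlx brbzg lccdf iaz jxfy cnojk nttr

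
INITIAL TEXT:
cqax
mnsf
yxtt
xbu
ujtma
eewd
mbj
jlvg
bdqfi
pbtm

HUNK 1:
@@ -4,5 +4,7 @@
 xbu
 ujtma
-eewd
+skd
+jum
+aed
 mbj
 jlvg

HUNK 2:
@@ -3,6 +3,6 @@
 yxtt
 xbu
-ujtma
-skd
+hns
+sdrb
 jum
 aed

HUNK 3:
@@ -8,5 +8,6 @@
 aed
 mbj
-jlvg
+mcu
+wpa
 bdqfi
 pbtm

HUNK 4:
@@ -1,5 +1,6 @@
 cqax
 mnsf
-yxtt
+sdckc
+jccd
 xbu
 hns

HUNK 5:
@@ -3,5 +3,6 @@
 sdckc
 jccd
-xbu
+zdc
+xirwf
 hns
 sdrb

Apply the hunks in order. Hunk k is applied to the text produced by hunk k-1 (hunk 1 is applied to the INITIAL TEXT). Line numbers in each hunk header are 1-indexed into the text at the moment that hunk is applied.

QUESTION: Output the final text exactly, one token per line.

Answer: cqax
mnsf
sdckc
jccd
zdc
xirwf
hns
sdrb
jum
aed
mbj
mcu
wpa
bdqfi
pbtm

Derivation:
Hunk 1: at line 4 remove [eewd] add [skd,jum,aed] -> 12 lines: cqax mnsf yxtt xbu ujtma skd jum aed mbj jlvg bdqfi pbtm
Hunk 2: at line 3 remove [ujtma,skd] add [hns,sdrb] -> 12 lines: cqax mnsf yxtt xbu hns sdrb jum aed mbj jlvg bdqfi pbtm
Hunk 3: at line 8 remove [jlvg] add [mcu,wpa] -> 13 lines: cqax mnsf yxtt xbu hns sdrb jum aed mbj mcu wpa bdqfi pbtm
Hunk 4: at line 1 remove [yxtt] add [sdckc,jccd] -> 14 lines: cqax mnsf sdckc jccd xbu hns sdrb jum aed mbj mcu wpa bdqfi pbtm
Hunk 5: at line 3 remove [xbu] add [zdc,xirwf] -> 15 lines: cqax mnsf sdckc jccd zdc xirwf hns sdrb jum aed mbj mcu wpa bdqfi pbtm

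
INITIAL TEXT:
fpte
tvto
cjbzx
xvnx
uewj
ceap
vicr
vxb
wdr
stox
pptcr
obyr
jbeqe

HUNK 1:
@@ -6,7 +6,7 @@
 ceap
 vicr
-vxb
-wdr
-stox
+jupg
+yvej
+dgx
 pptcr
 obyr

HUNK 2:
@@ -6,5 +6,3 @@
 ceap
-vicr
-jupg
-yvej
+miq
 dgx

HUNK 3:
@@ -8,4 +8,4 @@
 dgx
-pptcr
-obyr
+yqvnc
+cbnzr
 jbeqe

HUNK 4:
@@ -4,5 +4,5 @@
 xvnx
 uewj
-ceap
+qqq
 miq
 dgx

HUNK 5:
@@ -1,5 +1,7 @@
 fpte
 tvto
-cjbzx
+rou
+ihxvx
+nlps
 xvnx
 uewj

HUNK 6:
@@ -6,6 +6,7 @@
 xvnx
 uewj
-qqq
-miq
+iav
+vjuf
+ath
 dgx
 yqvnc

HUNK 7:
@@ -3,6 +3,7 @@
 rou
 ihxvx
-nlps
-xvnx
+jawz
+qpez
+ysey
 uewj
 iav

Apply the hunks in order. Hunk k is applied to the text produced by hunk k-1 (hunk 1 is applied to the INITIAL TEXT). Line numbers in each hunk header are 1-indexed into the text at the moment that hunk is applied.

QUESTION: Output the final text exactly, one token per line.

Answer: fpte
tvto
rou
ihxvx
jawz
qpez
ysey
uewj
iav
vjuf
ath
dgx
yqvnc
cbnzr
jbeqe

Derivation:
Hunk 1: at line 6 remove [vxb,wdr,stox] add [jupg,yvej,dgx] -> 13 lines: fpte tvto cjbzx xvnx uewj ceap vicr jupg yvej dgx pptcr obyr jbeqe
Hunk 2: at line 6 remove [vicr,jupg,yvej] add [miq] -> 11 lines: fpte tvto cjbzx xvnx uewj ceap miq dgx pptcr obyr jbeqe
Hunk 3: at line 8 remove [pptcr,obyr] add [yqvnc,cbnzr] -> 11 lines: fpte tvto cjbzx xvnx uewj ceap miq dgx yqvnc cbnzr jbeqe
Hunk 4: at line 4 remove [ceap] add [qqq] -> 11 lines: fpte tvto cjbzx xvnx uewj qqq miq dgx yqvnc cbnzr jbeqe
Hunk 5: at line 1 remove [cjbzx] add [rou,ihxvx,nlps] -> 13 lines: fpte tvto rou ihxvx nlps xvnx uewj qqq miq dgx yqvnc cbnzr jbeqe
Hunk 6: at line 6 remove [qqq,miq] add [iav,vjuf,ath] -> 14 lines: fpte tvto rou ihxvx nlps xvnx uewj iav vjuf ath dgx yqvnc cbnzr jbeqe
Hunk 7: at line 3 remove [nlps,xvnx] add [jawz,qpez,ysey] -> 15 lines: fpte tvto rou ihxvx jawz qpez ysey uewj iav vjuf ath dgx yqvnc cbnzr jbeqe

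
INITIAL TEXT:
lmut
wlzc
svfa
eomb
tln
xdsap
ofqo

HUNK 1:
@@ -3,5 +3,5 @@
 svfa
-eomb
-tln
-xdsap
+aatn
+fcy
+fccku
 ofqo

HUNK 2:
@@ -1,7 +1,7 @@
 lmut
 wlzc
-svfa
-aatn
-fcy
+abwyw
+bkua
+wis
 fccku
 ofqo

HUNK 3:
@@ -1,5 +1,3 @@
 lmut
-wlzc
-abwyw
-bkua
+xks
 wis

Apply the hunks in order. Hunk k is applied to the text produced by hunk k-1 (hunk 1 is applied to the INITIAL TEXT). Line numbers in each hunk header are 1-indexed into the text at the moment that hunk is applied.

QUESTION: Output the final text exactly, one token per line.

Answer: lmut
xks
wis
fccku
ofqo

Derivation:
Hunk 1: at line 3 remove [eomb,tln,xdsap] add [aatn,fcy,fccku] -> 7 lines: lmut wlzc svfa aatn fcy fccku ofqo
Hunk 2: at line 1 remove [svfa,aatn,fcy] add [abwyw,bkua,wis] -> 7 lines: lmut wlzc abwyw bkua wis fccku ofqo
Hunk 3: at line 1 remove [wlzc,abwyw,bkua] add [xks] -> 5 lines: lmut xks wis fccku ofqo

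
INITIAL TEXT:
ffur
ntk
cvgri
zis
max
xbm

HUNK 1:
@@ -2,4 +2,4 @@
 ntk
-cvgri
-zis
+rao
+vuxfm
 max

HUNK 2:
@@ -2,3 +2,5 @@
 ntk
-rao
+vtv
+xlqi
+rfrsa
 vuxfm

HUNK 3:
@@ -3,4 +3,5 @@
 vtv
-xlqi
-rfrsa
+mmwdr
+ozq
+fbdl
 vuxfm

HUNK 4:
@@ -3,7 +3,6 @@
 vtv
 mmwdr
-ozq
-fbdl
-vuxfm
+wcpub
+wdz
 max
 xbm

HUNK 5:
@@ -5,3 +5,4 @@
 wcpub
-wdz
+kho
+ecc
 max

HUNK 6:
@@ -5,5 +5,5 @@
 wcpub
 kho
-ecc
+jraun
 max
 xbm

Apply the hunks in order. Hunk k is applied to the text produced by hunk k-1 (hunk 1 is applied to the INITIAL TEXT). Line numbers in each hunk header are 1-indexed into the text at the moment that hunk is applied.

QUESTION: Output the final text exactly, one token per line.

Hunk 1: at line 2 remove [cvgri,zis] add [rao,vuxfm] -> 6 lines: ffur ntk rao vuxfm max xbm
Hunk 2: at line 2 remove [rao] add [vtv,xlqi,rfrsa] -> 8 lines: ffur ntk vtv xlqi rfrsa vuxfm max xbm
Hunk 3: at line 3 remove [xlqi,rfrsa] add [mmwdr,ozq,fbdl] -> 9 lines: ffur ntk vtv mmwdr ozq fbdl vuxfm max xbm
Hunk 4: at line 3 remove [ozq,fbdl,vuxfm] add [wcpub,wdz] -> 8 lines: ffur ntk vtv mmwdr wcpub wdz max xbm
Hunk 5: at line 5 remove [wdz] add [kho,ecc] -> 9 lines: ffur ntk vtv mmwdr wcpub kho ecc max xbm
Hunk 6: at line 5 remove [ecc] add [jraun] -> 9 lines: ffur ntk vtv mmwdr wcpub kho jraun max xbm

Answer: ffur
ntk
vtv
mmwdr
wcpub
kho
jraun
max
xbm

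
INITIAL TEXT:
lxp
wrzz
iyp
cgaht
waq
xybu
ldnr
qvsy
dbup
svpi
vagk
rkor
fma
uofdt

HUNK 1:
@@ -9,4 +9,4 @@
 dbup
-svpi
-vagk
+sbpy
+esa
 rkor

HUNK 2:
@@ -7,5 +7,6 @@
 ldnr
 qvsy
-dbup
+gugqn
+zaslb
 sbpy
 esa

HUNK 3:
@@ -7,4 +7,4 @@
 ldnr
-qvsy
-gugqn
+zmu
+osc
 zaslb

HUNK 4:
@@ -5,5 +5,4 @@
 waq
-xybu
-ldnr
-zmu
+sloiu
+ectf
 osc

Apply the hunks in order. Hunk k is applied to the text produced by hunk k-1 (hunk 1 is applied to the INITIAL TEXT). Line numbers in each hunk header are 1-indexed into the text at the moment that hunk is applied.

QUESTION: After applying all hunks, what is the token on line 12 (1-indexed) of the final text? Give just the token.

Hunk 1: at line 9 remove [svpi,vagk] add [sbpy,esa] -> 14 lines: lxp wrzz iyp cgaht waq xybu ldnr qvsy dbup sbpy esa rkor fma uofdt
Hunk 2: at line 7 remove [dbup] add [gugqn,zaslb] -> 15 lines: lxp wrzz iyp cgaht waq xybu ldnr qvsy gugqn zaslb sbpy esa rkor fma uofdt
Hunk 3: at line 7 remove [qvsy,gugqn] add [zmu,osc] -> 15 lines: lxp wrzz iyp cgaht waq xybu ldnr zmu osc zaslb sbpy esa rkor fma uofdt
Hunk 4: at line 5 remove [xybu,ldnr,zmu] add [sloiu,ectf] -> 14 lines: lxp wrzz iyp cgaht waq sloiu ectf osc zaslb sbpy esa rkor fma uofdt
Final line 12: rkor

Answer: rkor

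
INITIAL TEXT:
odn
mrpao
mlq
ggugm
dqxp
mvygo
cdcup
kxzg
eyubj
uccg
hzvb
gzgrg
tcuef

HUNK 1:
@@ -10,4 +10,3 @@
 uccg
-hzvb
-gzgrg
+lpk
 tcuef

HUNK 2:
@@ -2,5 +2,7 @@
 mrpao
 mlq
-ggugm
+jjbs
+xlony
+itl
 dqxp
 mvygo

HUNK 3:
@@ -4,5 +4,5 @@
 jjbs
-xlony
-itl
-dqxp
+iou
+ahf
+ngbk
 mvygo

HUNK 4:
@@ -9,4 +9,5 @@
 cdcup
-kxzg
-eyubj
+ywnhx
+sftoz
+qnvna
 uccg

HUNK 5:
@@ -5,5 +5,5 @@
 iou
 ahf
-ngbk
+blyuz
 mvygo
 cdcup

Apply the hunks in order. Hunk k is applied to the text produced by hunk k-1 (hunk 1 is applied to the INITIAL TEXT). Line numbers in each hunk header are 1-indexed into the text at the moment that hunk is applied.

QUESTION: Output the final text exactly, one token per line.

Answer: odn
mrpao
mlq
jjbs
iou
ahf
blyuz
mvygo
cdcup
ywnhx
sftoz
qnvna
uccg
lpk
tcuef

Derivation:
Hunk 1: at line 10 remove [hzvb,gzgrg] add [lpk] -> 12 lines: odn mrpao mlq ggugm dqxp mvygo cdcup kxzg eyubj uccg lpk tcuef
Hunk 2: at line 2 remove [ggugm] add [jjbs,xlony,itl] -> 14 lines: odn mrpao mlq jjbs xlony itl dqxp mvygo cdcup kxzg eyubj uccg lpk tcuef
Hunk 3: at line 4 remove [xlony,itl,dqxp] add [iou,ahf,ngbk] -> 14 lines: odn mrpao mlq jjbs iou ahf ngbk mvygo cdcup kxzg eyubj uccg lpk tcuef
Hunk 4: at line 9 remove [kxzg,eyubj] add [ywnhx,sftoz,qnvna] -> 15 lines: odn mrpao mlq jjbs iou ahf ngbk mvygo cdcup ywnhx sftoz qnvna uccg lpk tcuef
Hunk 5: at line 5 remove [ngbk] add [blyuz] -> 15 lines: odn mrpao mlq jjbs iou ahf blyuz mvygo cdcup ywnhx sftoz qnvna uccg lpk tcuef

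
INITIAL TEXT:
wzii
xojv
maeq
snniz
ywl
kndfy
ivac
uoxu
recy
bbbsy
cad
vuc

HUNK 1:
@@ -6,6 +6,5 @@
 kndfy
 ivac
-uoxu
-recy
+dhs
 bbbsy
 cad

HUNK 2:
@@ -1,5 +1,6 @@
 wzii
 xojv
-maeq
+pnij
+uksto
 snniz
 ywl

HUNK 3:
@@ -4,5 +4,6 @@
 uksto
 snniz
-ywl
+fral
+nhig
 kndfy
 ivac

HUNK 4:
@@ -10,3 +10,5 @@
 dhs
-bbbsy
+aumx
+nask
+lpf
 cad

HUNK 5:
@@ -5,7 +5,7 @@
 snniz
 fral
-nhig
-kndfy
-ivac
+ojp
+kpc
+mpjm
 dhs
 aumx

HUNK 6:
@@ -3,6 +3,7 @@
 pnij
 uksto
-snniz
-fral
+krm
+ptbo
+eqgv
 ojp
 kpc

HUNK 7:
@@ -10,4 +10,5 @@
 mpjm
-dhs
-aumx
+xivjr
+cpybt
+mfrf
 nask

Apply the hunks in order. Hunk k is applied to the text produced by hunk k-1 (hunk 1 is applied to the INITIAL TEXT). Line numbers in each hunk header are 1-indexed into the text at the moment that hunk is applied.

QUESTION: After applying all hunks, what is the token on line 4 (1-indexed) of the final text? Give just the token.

Hunk 1: at line 6 remove [uoxu,recy] add [dhs] -> 11 lines: wzii xojv maeq snniz ywl kndfy ivac dhs bbbsy cad vuc
Hunk 2: at line 1 remove [maeq] add [pnij,uksto] -> 12 lines: wzii xojv pnij uksto snniz ywl kndfy ivac dhs bbbsy cad vuc
Hunk 3: at line 4 remove [ywl] add [fral,nhig] -> 13 lines: wzii xojv pnij uksto snniz fral nhig kndfy ivac dhs bbbsy cad vuc
Hunk 4: at line 10 remove [bbbsy] add [aumx,nask,lpf] -> 15 lines: wzii xojv pnij uksto snniz fral nhig kndfy ivac dhs aumx nask lpf cad vuc
Hunk 5: at line 5 remove [nhig,kndfy,ivac] add [ojp,kpc,mpjm] -> 15 lines: wzii xojv pnij uksto snniz fral ojp kpc mpjm dhs aumx nask lpf cad vuc
Hunk 6: at line 3 remove [snniz,fral] add [krm,ptbo,eqgv] -> 16 lines: wzii xojv pnij uksto krm ptbo eqgv ojp kpc mpjm dhs aumx nask lpf cad vuc
Hunk 7: at line 10 remove [dhs,aumx] add [xivjr,cpybt,mfrf] -> 17 lines: wzii xojv pnij uksto krm ptbo eqgv ojp kpc mpjm xivjr cpybt mfrf nask lpf cad vuc
Final line 4: uksto

Answer: uksto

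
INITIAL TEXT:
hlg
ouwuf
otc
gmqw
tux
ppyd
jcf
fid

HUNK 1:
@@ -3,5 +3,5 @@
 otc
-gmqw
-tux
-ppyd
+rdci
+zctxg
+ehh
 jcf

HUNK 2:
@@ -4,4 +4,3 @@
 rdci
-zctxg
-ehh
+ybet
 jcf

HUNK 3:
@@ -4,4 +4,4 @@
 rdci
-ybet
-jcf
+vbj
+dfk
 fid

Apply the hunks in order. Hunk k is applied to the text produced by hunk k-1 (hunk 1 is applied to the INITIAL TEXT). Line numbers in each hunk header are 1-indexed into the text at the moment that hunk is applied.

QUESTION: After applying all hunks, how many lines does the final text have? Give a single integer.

Hunk 1: at line 3 remove [gmqw,tux,ppyd] add [rdci,zctxg,ehh] -> 8 lines: hlg ouwuf otc rdci zctxg ehh jcf fid
Hunk 2: at line 4 remove [zctxg,ehh] add [ybet] -> 7 lines: hlg ouwuf otc rdci ybet jcf fid
Hunk 3: at line 4 remove [ybet,jcf] add [vbj,dfk] -> 7 lines: hlg ouwuf otc rdci vbj dfk fid
Final line count: 7

Answer: 7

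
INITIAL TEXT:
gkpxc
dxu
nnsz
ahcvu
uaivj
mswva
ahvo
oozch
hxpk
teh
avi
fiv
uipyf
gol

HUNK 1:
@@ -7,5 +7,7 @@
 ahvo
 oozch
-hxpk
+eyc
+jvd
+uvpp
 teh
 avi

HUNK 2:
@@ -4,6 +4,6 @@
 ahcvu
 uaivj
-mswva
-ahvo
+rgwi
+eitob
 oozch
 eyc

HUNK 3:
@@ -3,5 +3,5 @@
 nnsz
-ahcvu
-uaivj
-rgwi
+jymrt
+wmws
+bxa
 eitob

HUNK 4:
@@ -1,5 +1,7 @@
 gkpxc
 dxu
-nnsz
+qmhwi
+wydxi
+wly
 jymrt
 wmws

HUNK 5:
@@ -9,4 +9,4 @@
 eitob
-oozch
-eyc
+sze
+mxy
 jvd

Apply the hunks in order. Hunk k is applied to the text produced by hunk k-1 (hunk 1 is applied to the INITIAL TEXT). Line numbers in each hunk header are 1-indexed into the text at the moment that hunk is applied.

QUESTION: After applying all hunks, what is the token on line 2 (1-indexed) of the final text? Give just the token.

Hunk 1: at line 7 remove [hxpk] add [eyc,jvd,uvpp] -> 16 lines: gkpxc dxu nnsz ahcvu uaivj mswva ahvo oozch eyc jvd uvpp teh avi fiv uipyf gol
Hunk 2: at line 4 remove [mswva,ahvo] add [rgwi,eitob] -> 16 lines: gkpxc dxu nnsz ahcvu uaivj rgwi eitob oozch eyc jvd uvpp teh avi fiv uipyf gol
Hunk 3: at line 3 remove [ahcvu,uaivj,rgwi] add [jymrt,wmws,bxa] -> 16 lines: gkpxc dxu nnsz jymrt wmws bxa eitob oozch eyc jvd uvpp teh avi fiv uipyf gol
Hunk 4: at line 1 remove [nnsz] add [qmhwi,wydxi,wly] -> 18 lines: gkpxc dxu qmhwi wydxi wly jymrt wmws bxa eitob oozch eyc jvd uvpp teh avi fiv uipyf gol
Hunk 5: at line 9 remove [oozch,eyc] add [sze,mxy] -> 18 lines: gkpxc dxu qmhwi wydxi wly jymrt wmws bxa eitob sze mxy jvd uvpp teh avi fiv uipyf gol
Final line 2: dxu

Answer: dxu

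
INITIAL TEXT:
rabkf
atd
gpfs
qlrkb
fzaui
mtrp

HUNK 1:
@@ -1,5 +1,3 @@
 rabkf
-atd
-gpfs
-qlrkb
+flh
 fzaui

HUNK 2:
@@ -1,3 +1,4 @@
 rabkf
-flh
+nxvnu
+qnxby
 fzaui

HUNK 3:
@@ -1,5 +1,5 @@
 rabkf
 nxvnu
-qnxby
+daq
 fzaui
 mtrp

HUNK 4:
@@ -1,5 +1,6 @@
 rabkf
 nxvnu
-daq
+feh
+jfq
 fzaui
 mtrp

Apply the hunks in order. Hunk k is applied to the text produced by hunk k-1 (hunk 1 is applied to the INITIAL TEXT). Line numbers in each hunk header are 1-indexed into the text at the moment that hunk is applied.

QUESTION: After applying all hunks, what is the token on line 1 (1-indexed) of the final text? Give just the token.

Hunk 1: at line 1 remove [atd,gpfs,qlrkb] add [flh] -> 4 lines: rabkf flh fzaui mtrp
Hunk 2: at line 1 remove [flh] add [nxvnu,qnxby] -> 5 lines: rabkf nxvnu qnxby fzaui mtrp
Hunk 3: at line 1 remove [qnxby] add [daq] -> 5 lines: rabkf nxvnu daq fzaui mtrp
Hunk 4: at line 1 remove [daq] add [feh,jfq] -> 6 lines: rabkf nxvnu feh jfq fzaui mtrp
Final line 1: rabkf

Answer: rabkf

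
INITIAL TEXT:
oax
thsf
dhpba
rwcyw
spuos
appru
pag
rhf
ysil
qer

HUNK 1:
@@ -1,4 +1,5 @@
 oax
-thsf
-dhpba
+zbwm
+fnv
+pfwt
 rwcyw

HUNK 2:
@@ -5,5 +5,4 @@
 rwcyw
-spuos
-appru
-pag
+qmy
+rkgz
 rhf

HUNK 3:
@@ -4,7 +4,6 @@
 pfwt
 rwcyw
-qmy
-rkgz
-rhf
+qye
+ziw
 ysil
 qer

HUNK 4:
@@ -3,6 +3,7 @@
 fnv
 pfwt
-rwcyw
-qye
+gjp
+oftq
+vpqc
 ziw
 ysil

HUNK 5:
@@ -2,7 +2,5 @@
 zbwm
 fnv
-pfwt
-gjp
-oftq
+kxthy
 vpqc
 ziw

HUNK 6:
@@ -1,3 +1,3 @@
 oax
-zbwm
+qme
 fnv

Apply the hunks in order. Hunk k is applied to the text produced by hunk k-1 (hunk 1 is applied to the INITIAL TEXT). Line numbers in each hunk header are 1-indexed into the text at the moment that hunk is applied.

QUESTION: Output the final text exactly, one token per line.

Answer: oax
qme
fnv
kxthy
vpqc
ziw
ysil
qer

Derivation:
Hunk 1: at line 1 remove [thsf,dhpba] add [zbwm,fnv,pfwt] -> 11 lines: oax zbwm fnv pfwt rwcyw spuos appru pag rhf ysil qer
Hunk 2: at line 5 remove [spuos,appru,pag] add [qmy,rkgz] -> 10 lines: oax zbwm fnv pfwt rwcyw qmy rkgz rhf ysil qer
Hunk 3: at line 4 remove [qmy,rkgz,rhf] add [qye,ziw] -> 9 lines: oax zbwm fnv pfwt rwcyw qye ziw ysil qer
Hunk 4: at line 3 remove [rwcyw,qye] add [gjp,oftq,vpqc] -> 10 lines: oax zbwm fnv pfwt gjp oftq vpqc ziw ysil qer
Hunk 5: at line 2 remove [pfwt,gjp,oftq] add [kxthy] -> 8 lines: oax zbwm fnv kxthy vpqc ziw ysil qer
Hunk 6: at line 1 remove [zbwm] add [qme] -> 8 lines: oax qme fnv kxthy vpqc ziw ysil qer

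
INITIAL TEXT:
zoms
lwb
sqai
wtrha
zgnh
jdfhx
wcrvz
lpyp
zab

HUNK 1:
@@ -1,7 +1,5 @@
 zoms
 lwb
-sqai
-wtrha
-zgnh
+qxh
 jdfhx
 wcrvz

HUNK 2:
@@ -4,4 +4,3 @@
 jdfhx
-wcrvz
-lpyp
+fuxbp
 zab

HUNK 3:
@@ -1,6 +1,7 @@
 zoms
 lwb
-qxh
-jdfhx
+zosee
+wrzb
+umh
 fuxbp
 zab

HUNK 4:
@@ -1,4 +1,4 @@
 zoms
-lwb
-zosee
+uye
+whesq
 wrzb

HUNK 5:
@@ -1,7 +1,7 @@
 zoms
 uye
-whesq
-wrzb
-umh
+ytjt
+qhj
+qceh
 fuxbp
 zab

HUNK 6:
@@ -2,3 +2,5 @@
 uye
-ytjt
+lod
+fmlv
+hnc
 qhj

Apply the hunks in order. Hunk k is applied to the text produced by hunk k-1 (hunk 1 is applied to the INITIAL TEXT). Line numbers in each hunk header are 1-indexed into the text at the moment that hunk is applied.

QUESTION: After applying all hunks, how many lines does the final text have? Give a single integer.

Hunk 1: at line 1 remove [sqai,wtrha,zgnh] add [qxh] -> 7 lines: zoms lwb qxh jdfhx wcrvz lpyp zab
Hunk 2: at line 4 remove [wcrvz,lpyp] add [fuxbp] -> 6 lines: zoms lwb qxh jdfhx fuxbp zab
Hunk 3: at line 1 remove [qxh,jdfhx] add [zosee,wrzb,umh] -> 7 lines: zoms lwb zosee wrzb umh fuxbp zab
Hunk 4: at line 1 remove [lwb,zosee] add [uye,whesq] -> 7 lines: zoms uye whesq wrzb umh fuxbp zab
Hunk 5: at line 1 remove [whesq,wrzb,umh] add [ytjt,qhj,qceh] -> 7 lines: zoms uye ytjt qhj qceh fuxbp zab
Hunk 6: at line 2 remove [ytjt] add [lod,fmlv,hnc] -> 9 lines: zoms uye lod fmlv hnc qhj qceh fuxbp zab
Final line count: 9

Answer: 9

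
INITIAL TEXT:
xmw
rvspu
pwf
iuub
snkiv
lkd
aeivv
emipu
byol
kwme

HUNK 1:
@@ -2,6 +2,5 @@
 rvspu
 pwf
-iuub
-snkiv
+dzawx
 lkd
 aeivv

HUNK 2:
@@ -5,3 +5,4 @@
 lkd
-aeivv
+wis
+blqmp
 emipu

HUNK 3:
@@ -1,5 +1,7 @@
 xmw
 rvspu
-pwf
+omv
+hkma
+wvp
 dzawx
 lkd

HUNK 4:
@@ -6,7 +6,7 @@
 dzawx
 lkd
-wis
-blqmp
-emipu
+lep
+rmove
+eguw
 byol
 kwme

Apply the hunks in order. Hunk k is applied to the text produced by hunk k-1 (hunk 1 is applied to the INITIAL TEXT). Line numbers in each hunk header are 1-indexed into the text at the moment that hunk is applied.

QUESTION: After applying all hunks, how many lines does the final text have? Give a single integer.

Answer: 12

Derivation:
Hunk 1: at line 2 remove [iuub,snkiv] add [dzawx] -> 9 lines: xmw rvspu pwf dzawx lkd aeivv emipu byol kwme
Hunk 2: at line 5 remove [aeivv] add [wis,blqmp] -> 10 lines: xmw rvspu pwf dzawx lkd wis blqmp emipu byol kwme
Hunk 3: at line 1 remove [pwf] add [omv,hkma,wvp] -> 12 lines: xmw rvspu omv hkma wvp dzawx lkd wis blqmp emipu byol kwme
Hunk 4: at line 6 remove [wis,blqmp,emipu] add [lep,rmove,eguw] -> 12 lines: xmw rvspu omv hkma wvp dzawx lkd lep rmove eguw byol kwme
Final line count: 12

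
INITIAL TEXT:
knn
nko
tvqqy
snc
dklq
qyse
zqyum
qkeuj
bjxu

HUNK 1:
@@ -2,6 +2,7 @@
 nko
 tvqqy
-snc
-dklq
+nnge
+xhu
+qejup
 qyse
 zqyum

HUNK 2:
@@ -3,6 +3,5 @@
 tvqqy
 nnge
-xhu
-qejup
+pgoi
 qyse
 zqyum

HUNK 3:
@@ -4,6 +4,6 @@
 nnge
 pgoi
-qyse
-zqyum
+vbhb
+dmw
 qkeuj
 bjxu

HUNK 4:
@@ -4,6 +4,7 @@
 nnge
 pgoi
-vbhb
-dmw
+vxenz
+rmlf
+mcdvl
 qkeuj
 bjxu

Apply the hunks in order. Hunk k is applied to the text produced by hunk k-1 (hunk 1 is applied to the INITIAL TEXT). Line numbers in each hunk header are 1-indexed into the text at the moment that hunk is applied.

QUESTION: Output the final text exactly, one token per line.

Hunk 1: at line 2 remove [snc,dklq] add [nnge,xhu,qejup] -> 10 lines: knn nko tvqqy nnge xhu qejup qyse zqyum qkeuj bjxu
Hunk 2: at line 3 remove [xhu,qejup] add [pgoi] -> 9 lines: knn nko tvqqy nnge pgoi qyse zqyum qkeuj bjxu
Hunk 3: at line 4 remove [qyse,zqyum] add [vbhb,dmw] -> 9 lines: knn nko tvqqy nnge pgoi vbhb dmw qkeuj bjxu
Hunk 4: at line 4 remove [vbhb,dmw] add [vxenz,rmlf,mcdvl] -> 10 lines: knn nko tvqqy nnge pgoi vxenz rmlf mcdvl qkeuj bjxu

Answer: knn
nko
tvqqy
nnge
pgoi
vxenz
rmlf
mcdvl
qkeuj
bjxu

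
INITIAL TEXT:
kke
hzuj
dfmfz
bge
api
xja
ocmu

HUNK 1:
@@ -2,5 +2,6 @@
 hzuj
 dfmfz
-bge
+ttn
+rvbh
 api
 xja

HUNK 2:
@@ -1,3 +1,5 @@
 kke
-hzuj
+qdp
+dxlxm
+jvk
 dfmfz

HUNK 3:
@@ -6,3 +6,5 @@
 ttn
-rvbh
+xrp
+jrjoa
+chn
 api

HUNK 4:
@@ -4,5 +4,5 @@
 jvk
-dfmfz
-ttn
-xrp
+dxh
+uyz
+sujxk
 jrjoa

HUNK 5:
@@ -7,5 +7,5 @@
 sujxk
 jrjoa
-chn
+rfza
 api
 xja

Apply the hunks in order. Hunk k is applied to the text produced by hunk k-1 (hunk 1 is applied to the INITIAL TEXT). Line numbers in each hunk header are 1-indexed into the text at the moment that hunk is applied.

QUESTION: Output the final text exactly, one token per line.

Answer: kke
qdp
dxlxm
jvk
dxh
uyz
sujxk
jrjoa
rfza
api
xja
ocmu

Derivation:
Hunk 1: at line 2 remove [bge] add [ttn,rvbh] -> 8 lines: kke hzuj dfmfz ttn rvbh api xja ocmu
Hunk 2: at line 1 remove [hzuj] add [qdp,dxlxm,jvk] -> 10 lines: kke qdp dxlxm jvk dfmfz ttn rvbh api xja ocmu
Hunk 3: at line 6 remove [rvbh] add [xrp,jrjoa,chn] -> 12 lines: kke qdp dxlxm jvk dfmfz ttn xrp jrjoa chn api xja ocmu
Hunk 4: at line 4 remove [dfmfz,ttn,xrp] add [dxh,uyz,sujxk] -> 12 lines: kke qdp dxlxm jvk dxh uyz sujxk jrjoa chn api xja ocmu
Hunk 5: at line 7 remove [chn] add [rfza] -> 12 lines: kke qdp dxlxm jvk dxh uyz sujxk jrjoa rfza api xja ocmu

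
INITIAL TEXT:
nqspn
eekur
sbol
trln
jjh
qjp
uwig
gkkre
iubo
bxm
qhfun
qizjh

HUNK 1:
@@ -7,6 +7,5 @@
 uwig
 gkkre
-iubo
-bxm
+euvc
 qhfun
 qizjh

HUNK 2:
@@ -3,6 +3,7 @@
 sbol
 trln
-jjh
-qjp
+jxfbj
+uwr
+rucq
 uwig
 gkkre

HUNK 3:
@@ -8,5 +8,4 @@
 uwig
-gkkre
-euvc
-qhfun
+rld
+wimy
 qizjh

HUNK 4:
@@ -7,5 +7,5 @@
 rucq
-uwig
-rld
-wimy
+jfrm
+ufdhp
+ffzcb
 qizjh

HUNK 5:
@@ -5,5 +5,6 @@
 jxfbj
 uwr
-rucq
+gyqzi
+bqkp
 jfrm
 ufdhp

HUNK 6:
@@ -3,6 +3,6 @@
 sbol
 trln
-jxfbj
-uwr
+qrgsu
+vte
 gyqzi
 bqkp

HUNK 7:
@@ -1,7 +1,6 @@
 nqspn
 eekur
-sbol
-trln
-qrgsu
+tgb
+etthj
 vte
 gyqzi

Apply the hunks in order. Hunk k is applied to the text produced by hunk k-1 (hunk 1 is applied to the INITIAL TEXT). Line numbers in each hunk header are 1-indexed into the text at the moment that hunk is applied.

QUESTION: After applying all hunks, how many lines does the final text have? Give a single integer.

Hunk 1: at line 7 remove [iubo,bxm] add [euvc] -> 11 lines: nqspn eekur sbol trln jjh qjp uwig gkkre euvc qhfun qizjh
Hunk 2: at line 3 remove [jjh,qjp] add [jxfbj,uwr,rucq] -> 12 lines: nqspn eekur sbol trln jxfbj uwr rucq uwig gkkre euvc qhfun qizjh
Hunk 3: at line 8 remove [gkkre,euvc,qhfun] add [rld,wimy] -> 11 lines: nqspn eekur sbol trln jxfbj uwr rucq uwig rld wimy qizjh
Hunk 4: at line 7 remove [uwig,rld,wimy] add [jfrm,ufdhp,ffzcb] -> 11 lines: nqspn eekur sbol trln jxfbj uwr rucq jfrm ufdhp ffzcb qizjh
Hunk 5: at line 5 remove [rucq] add [gyqzi,bqkp] -> 12 lines: nqspn eekur sbol trln jxfbj uwr gyqzi bqkp jfrm ufdhp ffzcb qizjh
Hunk 6: at line 3 remove [jxfbj,uwr] add [qrgsu,vte] -> 12 lines: nqspn eekur sbol trln qrgsu vte gyqzi bqkp jfrm ufdhp ffzcb qizjh
Hunk 7: at line 1 remove [sbol,trln,qrgsu] add [tgb,etthj] -> 11 lines: nqspn eekur tgb etthj vte gyqzi bqkp jfrm ufdhp ffzcb qizjh
Final line count: 11

Answer: 11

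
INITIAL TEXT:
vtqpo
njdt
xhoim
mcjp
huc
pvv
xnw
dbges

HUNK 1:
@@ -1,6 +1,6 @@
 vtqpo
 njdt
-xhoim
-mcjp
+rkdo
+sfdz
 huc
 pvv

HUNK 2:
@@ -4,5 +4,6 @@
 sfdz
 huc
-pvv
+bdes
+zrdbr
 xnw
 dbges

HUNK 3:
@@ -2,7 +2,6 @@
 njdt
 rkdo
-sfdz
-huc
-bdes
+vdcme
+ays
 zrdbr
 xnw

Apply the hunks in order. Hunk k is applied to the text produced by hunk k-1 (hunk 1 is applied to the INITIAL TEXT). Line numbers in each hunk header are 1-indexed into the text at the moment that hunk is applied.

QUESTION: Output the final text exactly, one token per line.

Hunk 1: at line 1 remove [xhoim,mcjp] add [rkdo,sfdz] -> 8 lines: vtqpo njdt rkdo sfdz huc pvv xnw dbges
Hunk 2: at line 4 remove [pvv] add [bdes,zrdbr] -> 9 lines: vtqpo njdt rkdo sfdz huc bdes zrdbr xnw dbges
Hunk 3: at line 2 remove [sfdz,huc,bdes] add [vdcme,ays] -> 8 lines: vtqpo njdt rkdo vdcme ays zrdbr xnw dbges

Answer: vtqpo
njdt
rkdo
vdcme
ays
zrdbr
xnw
dbges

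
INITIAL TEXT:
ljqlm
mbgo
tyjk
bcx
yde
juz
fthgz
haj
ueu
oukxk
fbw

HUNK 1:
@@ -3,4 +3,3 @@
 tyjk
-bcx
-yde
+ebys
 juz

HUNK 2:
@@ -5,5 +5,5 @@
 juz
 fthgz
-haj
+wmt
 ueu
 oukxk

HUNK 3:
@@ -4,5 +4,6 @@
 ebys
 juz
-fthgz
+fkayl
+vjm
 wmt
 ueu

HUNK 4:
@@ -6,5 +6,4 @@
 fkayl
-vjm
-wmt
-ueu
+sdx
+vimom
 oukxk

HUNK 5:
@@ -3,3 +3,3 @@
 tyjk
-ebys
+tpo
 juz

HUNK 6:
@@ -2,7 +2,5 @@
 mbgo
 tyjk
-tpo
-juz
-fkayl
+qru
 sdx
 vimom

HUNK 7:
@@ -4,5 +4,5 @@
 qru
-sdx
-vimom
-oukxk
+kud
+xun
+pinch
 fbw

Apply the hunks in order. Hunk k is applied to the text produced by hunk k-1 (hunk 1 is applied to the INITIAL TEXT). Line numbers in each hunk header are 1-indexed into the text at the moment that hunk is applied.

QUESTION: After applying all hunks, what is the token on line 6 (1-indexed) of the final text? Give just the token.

Hunk 1: at line 3 remove [bcx,yde] add [ebys] -> 10 lines: ljqlm mbgo tyjk ebys juz fthgz haj ueu oukxk fbw
Hunk 2: at line 5 remove [haj] add [wmt] -> 10 lines: ljqlm mbgo tyjk ebys juz fthgz wmt ueu oukxk fbw
Hunk 3: at line 4 remove [fthgz] add [fkayl,vjm] -> 11 lines: ljqlm mbgo tyjk ebys juz fkayl vjm wmt ueu oukxk fbw
Hunk 4: at line 6 remove [vjm,wmt,ueu] add [sdx,vimom] -> 10 lines: ljqlm mbgo tyjk ebys juz fkayl sdx vimom oukxk fbw
Hunk 5: at line 3 remove [ebys] add [tpo] -> 10 lines: ljqlm mbgo tyjk tpo juz fkayl sdx vimom oukxk fbw
Hunk 6: at line 2 remove [tpo,juz,fkayl] add [qru] -> 8 lines: ljqlm mbgo tyjk qru sdx vimom oukxk fbw
Hunk 7: at line 4 remove [sdx,vimom,oukxk] add [kud,xun,pinch] -> 8 lines: ljqlm mbgo tyjk qru kud xun pinch fbw
Final line 6: xun

Answer: xun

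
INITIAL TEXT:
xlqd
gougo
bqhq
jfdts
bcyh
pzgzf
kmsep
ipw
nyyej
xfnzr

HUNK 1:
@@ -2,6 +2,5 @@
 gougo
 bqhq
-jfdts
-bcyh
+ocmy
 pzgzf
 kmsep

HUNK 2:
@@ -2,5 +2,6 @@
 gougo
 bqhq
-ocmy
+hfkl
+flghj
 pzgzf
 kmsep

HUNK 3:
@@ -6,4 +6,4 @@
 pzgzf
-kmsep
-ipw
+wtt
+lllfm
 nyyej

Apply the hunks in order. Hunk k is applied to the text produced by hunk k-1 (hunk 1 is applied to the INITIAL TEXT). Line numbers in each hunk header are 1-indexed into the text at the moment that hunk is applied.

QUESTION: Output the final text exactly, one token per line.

Hunk 1: at line 2 remove [jfdts,bcyh] add [ocmy] -> 9 lines: xlqd gougo bqhq ocmy pzgzf kmsep ipw nyyej xfnzr
Hunk 2: at line 2 remove [ocmy] add [hfkl,flghj] -> 10 lines: xlqd gougo bqhq hfkl flghj pzgzf kmsep ipw nyyej xfnzr
Hunk 3: at line 6 remove [kmsep,ipw] add [wtt,lllfm] -> 10 lines: xlqd gougo bqhq hfkl flghj pzgzf wtt lllfm nyyej xfnzr

Answer: xlqd
gougo
bqhq
hfkl
flghj
pzgzf
wtt
lllfm
nyyej
xfnzr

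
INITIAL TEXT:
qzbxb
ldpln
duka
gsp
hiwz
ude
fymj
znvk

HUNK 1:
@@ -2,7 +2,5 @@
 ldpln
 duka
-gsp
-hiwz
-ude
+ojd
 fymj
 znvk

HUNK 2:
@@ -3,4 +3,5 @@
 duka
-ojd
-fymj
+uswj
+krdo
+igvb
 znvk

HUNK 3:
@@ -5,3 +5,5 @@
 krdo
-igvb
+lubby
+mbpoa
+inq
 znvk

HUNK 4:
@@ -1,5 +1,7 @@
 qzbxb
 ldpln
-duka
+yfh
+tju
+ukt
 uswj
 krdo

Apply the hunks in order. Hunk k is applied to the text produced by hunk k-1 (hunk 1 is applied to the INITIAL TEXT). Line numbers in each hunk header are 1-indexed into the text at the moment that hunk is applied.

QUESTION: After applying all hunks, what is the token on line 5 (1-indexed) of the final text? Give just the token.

Answer: ukt

Derivation:
Hunk 1: at line 2 remove [gsp,hiwz,ude] add [ojd] -> 6 lines: qzbxb ldpln duka ojd fymj znvk
Hunk 2: at line 3 remove [ojd,fymj] add [uswj,krdo,igvb] -> 7 lines: qzbxb ldpln duka uswj krdo igvb znvk
Hunk 3: at line 5 remove [igvb] add [lubby,mbpoa,inq] -> 9 lines: qzbxb ldpln duka uswj krdo lubby mbpoa inq znvk
Hunk 4: at line 1 remove [duka] add [yfh,tju,ukt] -> 11 lines: qzbxb ldpln yfh tju ukt uswj krdo lubby mbpoa inq znvk
Final line 5: ukt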